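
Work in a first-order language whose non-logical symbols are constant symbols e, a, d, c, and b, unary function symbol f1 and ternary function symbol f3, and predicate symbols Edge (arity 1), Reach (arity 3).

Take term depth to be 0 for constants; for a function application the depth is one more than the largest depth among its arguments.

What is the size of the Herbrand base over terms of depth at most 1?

2460510

First count ground terms of depth ≤ 1.
Let N_k count ground terms of depth at most k. Each non-constant term of depth ≤ k is some function symbol applied to depth-≤(k−1) arguments, giving N_k = 5 + N_{k-1} + N_{k-1}^3.
N_0 = 5
N_1 = 5 + 5 + 5^3 = 135
So |H| = 135.
A ground atom is a predicate applied to a tuple of terms from H, so the count is the sum over predicates of |H|^arity:
  Edge: 135;  Reach: 135^3 = 2460375
Total ground atoms: 135 + 2460375 = 2460510.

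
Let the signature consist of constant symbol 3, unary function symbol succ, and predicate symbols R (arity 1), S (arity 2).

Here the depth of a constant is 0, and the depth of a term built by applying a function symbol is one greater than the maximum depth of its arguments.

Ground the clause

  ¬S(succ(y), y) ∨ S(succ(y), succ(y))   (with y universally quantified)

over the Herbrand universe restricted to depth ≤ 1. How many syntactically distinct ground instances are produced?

Ground terms of depth ≤ 1:
  Let N_k = |{terms of depth ≤ k}|. Then N_0 = 1 and N_k = 1 + N_{k-1} for k ≥ 1 (one summand per function symbol, arity giving the exponent).
  N_0 = 1
  N_1 = 1 + 1 = 2
So there are 2 ground terms available for substitution.
There is 1 variable to instantiate (y),  occurring in at least one literal, so different choices give different ground instances.
Number of ground instances = 2.

2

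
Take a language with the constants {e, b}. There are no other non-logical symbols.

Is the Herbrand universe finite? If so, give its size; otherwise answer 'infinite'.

There are no function symbols, so every ground term is one of the 2 constants.
The Herbrand universe is {e, b}, which is finite with 2 elements.

2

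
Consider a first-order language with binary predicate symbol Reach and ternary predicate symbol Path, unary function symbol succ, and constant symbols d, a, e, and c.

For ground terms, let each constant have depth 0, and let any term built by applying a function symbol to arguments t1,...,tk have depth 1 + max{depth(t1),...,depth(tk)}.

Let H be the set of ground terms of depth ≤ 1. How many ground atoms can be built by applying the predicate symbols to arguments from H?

576

First count ground terms of depth ≤ 1.
Let N_k = |{terms of depth ≤ k}|. Then N_0 = 4 and N_k = 4 + N_{k-1} for k ≥ 1 (one summand per function symbol, arity giving the exponent).
N_0 = 4
N_1 = 4 + 4 = 8
So |H| = 8.
A ground atom is a predicate applied to a tuple of terms from H, so the count is the sum over predicates of |H|^arity:
  Reach: 8^2 = 64;  Path: 8^3 = 512
Total ground atoms: 64 + 512 = 576.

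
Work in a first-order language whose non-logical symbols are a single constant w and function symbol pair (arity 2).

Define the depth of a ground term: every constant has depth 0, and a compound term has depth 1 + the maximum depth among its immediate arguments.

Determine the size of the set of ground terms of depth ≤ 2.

5

Let N_k = |{terms of depth ≤ k}|. Then N_0 = 1 and N_k = 1 + N_{k-1}^2 for k ≥ 1 (one summand per function symbol, arity giving the exponent).
N_0 = 1
N_1 = 1 + 1^2 = 2
N_2 = 1 + 2^2 = 5
Explicitly: w, pair(w, w), pair(w, pair(w, w)), pair(pair(w, w), w), pair(pair(w, w), pair(w, w)).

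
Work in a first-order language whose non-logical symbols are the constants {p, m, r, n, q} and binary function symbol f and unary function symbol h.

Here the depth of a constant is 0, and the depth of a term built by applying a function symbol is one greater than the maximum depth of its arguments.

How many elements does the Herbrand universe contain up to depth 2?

If N_k denotes the number of depth-≤k ground terms, the 5 constants give N_0 = 5, and each function symbol of arity r contributes N_{k-1}^r new terms at level k: N_k = 5 + N_{k-1}^2 + N_{k-1}.
N_0 = 5
N_1 = 5 + 5^2 + 5 = 35
N_2 = 5 + 35^2 + 35 = 1265

1265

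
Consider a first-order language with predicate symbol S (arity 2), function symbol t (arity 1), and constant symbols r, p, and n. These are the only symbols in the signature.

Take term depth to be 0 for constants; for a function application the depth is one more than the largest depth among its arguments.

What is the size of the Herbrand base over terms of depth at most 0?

First count ground terms of depth ≤ 0.
Write N_k for the number of ground terms of depth ≤ k. A term of depth ≤ k is either a constant or a function symbol applied to arguments of depth ≤ k−1, so N_k = 3 + N_{k-1}.
N_0 = 3
Explicitly: r, p, n.
So |H| = 3.
For each predicate symbol, the number of ground atoms is |H| raised to its arity; summing:
  S: 3^2 = 9
Total ground atoms: 9.

9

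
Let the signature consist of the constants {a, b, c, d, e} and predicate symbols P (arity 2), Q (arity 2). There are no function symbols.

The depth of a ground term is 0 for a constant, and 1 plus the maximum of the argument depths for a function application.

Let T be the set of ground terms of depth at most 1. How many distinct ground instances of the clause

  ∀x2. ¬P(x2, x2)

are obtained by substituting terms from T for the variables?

Ground terms of depth ≤ 1:
  With no function symbols every ground term is a constant, so there are exactly 5 ground terms at every depth bound.
  N_0 = 5
  N_1 = 5
So there are 5 ground terms available for substitution.
The clause has 1 distinct variable (x2), which appears in the body. In the free term algebra distinct substitutions yield syntactically distinct ground instances.
Number of ground instances = 5.

5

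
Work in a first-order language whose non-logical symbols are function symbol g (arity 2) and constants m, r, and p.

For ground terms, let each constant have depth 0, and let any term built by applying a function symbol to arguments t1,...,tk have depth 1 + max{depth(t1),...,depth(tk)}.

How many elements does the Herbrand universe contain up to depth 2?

Write N_k for the number of ground terms of depth ≤ k. A term of depth ≤ k is either a constant or a function symbol applied to arguments of depth ≤ k−1, so N_k = 3 + N_{k-1}^2.
N_0 = 3
N_1 = 3 + 3^2 = 12
N_2 = 3 + 12^2 = 147

147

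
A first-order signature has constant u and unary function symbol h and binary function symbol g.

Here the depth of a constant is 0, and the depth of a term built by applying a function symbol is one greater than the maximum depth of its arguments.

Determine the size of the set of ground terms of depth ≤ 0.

Write N_k for the number of ground terms of depth ≤ k. A term of depth ≤ k is either a constant or a function symbol applied to arguments of depth ≤ k−1, so N_k = 1 + N_{k-1} + N_{k-1}^2.
N_0 = 1
Explicitly: u.

1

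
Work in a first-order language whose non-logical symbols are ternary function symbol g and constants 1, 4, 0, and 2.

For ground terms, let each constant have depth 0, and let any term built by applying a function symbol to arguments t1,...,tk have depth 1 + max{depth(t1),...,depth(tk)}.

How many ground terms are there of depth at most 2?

Let N_k = |{terms of depth ≤ k}|. Then N_0 = 4 and N_k = 4 + N_{k-1}^3 for k ≥ 1 (one summand per function symbol, arity giving the exponent).
N_0 = 4
N_1 = 4 + 4^3 = 68
N_2 = 4 + 68^3 = 314436

314436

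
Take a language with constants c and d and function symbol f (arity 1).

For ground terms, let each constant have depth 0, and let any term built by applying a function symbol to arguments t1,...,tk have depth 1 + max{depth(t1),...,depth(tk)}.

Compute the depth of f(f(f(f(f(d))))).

depth(f(d)) = 1 + depth(d) = 1 + 0 = 1
depth(f(f(d))) = 1 + depth(f(d)) = 1 + 1 = 2
depth(f(f(f(d)))) = 1 + depth(f(f(d))) = 1 + 2 = 3
depth(f(f(f(f(d))))) = 1 + depth(f(f(f(d)))) = 1 + 3 = 4
depth(f(f(f(f(f(d)))))) = 1 + depth(f(f(f(f(d))))) = 1 + 4 = 5

5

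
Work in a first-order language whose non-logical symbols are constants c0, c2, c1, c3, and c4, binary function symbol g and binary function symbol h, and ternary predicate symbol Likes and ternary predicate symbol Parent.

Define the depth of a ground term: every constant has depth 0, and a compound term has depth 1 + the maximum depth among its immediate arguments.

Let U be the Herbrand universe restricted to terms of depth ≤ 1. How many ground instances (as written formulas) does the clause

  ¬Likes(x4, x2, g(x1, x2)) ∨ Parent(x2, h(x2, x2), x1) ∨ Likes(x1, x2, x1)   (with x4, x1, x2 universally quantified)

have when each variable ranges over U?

Ground terms of depth ≤ 1:
  Write N_k for the number of ground terms of depth ≤ k. A term of depth ≤ k is either a constant or a function symbol applied to arguments of depth ≤ k−1, so N_k = 5 + N_{k-1}^2 + N_{k-1}^2.
  N_0 = 5
  N_1 = 5 + 5^2 + 5^2 = 55
So there are 55 ground terms available for substitution.
Each of x4, x1, x2 ranges independently over the available ground terms, and distinct assignments produce distinct instances.
Number of ground instances = 55^3 = 166375.

166375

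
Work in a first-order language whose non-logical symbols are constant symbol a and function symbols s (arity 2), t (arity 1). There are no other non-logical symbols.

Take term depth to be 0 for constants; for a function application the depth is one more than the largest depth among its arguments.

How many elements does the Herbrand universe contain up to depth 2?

If N_k denotes the number of depth-≤k ground terms, the 1 constant gives N_0 = 1, and each function symbol of arity r contributes N_{k-1}^r new terms at level k: N_k = 1 + N_{k-1}^2 + N_{k-1}.
N_0 = 1
N_1 = 1 + 1^2 + 1 = 3
N_2 = 1 + 3^2 + 3 = 13

13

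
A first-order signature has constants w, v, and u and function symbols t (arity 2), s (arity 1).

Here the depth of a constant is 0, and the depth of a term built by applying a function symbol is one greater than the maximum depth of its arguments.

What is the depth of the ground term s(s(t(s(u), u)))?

depth(s(u)) = 1 + depth(u) = 1 + 0 = 1
depth(t(s(u), u)) = 1 + max(1, 0) = 2
depth(s(t(s(u), u))) = 1 + depth(t(s(u), u)) = 1 + 2 = 3
depth(s(s(t(s(u), u)))) = 1 + depth(s(t(s(u), u))) = 1 + 3 = 4

4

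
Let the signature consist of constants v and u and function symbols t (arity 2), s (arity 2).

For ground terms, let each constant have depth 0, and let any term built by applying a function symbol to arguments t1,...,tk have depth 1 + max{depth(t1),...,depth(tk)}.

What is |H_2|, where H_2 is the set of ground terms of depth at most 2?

Let N_k count ground terms of depth at most k. Each non-constant term of depth ≤ k is some function symbol applied to depth-≤(k−1) arguments, giving N_k = 2 + N_{k-1}^2 + N_{k-1}^2.
N_0 = 2
N_1 = 2 + 2^2 + 2^2 = 10
N_2 = 2 + 10^2 + 10^2 = 202

202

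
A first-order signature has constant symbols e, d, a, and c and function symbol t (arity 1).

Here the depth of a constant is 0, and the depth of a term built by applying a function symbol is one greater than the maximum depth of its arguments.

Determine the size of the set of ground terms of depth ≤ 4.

Count level by level. With function symbols t/1, the terms of depth ≤ k are the 4 constants together with each function applied to depth-≤(k−1) tuples, so N_k = 4 + N_{k-1}.
N_0 = 4
N_1 = 4 + 4 = 8
N_2 = 4 + 8 = 12
N_3 = 4 + 12 = 16
N_4 = 4 + 16 = 20

20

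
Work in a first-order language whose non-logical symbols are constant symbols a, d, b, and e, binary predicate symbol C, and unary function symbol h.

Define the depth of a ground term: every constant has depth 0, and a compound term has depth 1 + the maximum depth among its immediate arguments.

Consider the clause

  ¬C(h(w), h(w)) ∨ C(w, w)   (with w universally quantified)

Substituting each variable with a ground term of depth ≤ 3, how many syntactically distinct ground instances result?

16

Ground terms of depth ≤ 3:
  Write N_k for the number of ground terms of depth ≤ k. A term of depth ≤ k is either a constant or a function symbol applied to arguments of depth ≤ k−1, so N_k = 4 + N_{k-1}.
  N_0 = 4
  N_1 = 4 + 4 = 8
  N_2 = 4 + 8 = 12
  N_3 = 4 + 12 = 16
So there are 16 ground terms available for substitution.
The body mentions the single quantified variable w; since ground terms form a free algebra, no two substitutions collapse to the same formula.
Number of ground instances = 16.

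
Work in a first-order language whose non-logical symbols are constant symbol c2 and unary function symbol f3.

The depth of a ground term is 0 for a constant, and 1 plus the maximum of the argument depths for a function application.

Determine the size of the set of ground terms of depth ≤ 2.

3

If N_k denotes the number of depth-≤k ground terms, the 1 constant gives N_0 = 1, and each function symbol of arity r contributes N_{k-1}^r new terms at level k: N_k = 1 + N_{k-1}.
N_0 = 1
N_1 = 1 + 1 = 2
N_2 = 1 + 2 = 3
Explicitly: c2, f3(c2), f3(f3(c2)).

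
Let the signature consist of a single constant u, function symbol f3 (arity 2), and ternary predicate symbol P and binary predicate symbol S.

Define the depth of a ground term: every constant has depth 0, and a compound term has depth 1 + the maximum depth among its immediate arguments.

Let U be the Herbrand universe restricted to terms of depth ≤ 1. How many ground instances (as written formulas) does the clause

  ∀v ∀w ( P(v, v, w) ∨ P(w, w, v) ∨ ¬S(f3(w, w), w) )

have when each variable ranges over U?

Ground terms of depth ≤ 1:
  If N_k denotes the number of depth-≤k ground terms, the 1 constant gives N_0 = 1, and each function symbol of arity r contributes N_{k-1}^r new terms at level k: N_k = 1 + N_{k-1}^2.
  N_0 = 1
  N_1 = 1 + 1^2 = 2
So there are 2 ground terms available for substitution.
There are 2 variables to instantiate (v, w), each occurring in at least one literal, so different choices give different ground instances.
Number of ground instances = 2^2 = 4.

4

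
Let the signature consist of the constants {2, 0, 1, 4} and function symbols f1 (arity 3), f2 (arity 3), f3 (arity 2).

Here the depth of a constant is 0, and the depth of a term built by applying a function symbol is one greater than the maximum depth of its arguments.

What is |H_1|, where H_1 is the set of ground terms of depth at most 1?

Write N_k for the number of ground terms of depth ≤ k. A term of depth ≤ k is either a constant or a function symbol applied to arguments of depth ≤ k−1, so N_k = 4 + N_{k-1}^3 + N_{k-1}^3 + N_{k-1}^2.
N_0 = 4
N_1 = 4 + 4^3 + 4^3 + 4^2 = 148

148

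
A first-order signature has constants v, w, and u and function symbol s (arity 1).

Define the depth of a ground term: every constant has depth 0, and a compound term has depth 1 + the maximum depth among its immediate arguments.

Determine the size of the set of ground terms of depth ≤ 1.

Let N_k count ground terms of depth at most k. Each non-constant term of depth ≤ k is some function symbol applied to depth-≤(k−1) arguments, giving N_k = 3 + N_{k-1}.
N_0 = 3
N_1 = 3 + 3 = 6
Explicitly: v, w, u, s(v), s(w), s(u).

6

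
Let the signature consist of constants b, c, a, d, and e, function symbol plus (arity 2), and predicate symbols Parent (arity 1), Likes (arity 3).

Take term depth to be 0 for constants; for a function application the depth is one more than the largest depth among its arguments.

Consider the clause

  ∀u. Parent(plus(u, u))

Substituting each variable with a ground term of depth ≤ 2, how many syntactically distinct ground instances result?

Ground terms of depth ≤ 2:
  Let N_k count ground terms of depth at most k. Each non-constant term of depth ≤ k is some function symbol applied to depth-≤(k−1) arguments, giving N_k = 5 + N_{k-1}^2.
  N_0 = 5
  N_1 = 5 + 5^2 = 30
  N_2 = 5 + 30^2 = 905
So there are 905 ground terms available for substitution.
There is 1 variable to instantiate (u),  occurring in at least one literal, so different choices give different ground instances.
Number of ground instances = 905.

905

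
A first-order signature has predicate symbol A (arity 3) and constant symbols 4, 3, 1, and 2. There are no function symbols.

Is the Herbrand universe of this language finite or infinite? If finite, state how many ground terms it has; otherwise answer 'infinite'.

There are no function symbols, so every ground term is one of the 4 constants.
The Herbrand universe is {4, 3, 1, 2}, which is finite with 4 elements.

4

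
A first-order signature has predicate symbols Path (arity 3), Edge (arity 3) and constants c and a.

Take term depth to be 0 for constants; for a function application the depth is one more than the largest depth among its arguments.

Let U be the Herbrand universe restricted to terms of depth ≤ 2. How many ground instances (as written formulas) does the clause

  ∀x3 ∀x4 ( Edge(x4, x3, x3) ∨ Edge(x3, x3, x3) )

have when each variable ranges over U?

Ground terms of depth ≤ 2:
  With no function symbols every ground term is a constant, so there are exactly 2 ground terms at every depth bound.
  N_0 = 2
  N_1 = 2
  N_2 = 2
  Explicitly: c, a.
So there are 2 ground terms available for substitution.
The clause has 2 distinct variables (x3, x4), each appearing in the body. In the free term algebra distinct substitutions yield syntactically distinct ground instances.
Number of ground instances = 2^2 = 4.

4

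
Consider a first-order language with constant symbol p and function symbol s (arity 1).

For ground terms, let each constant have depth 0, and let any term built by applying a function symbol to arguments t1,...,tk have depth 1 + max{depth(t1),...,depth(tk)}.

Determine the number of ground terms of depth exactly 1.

1

Let N_k count ground terms of depth at most k. Each non-constant term of depth ≤ k is some function symbol applied to depth-≤(k−1) arguments, giving N_k = 1 + N_{k-1}.
N_0 = 1
N_1 = 1 + 1 = 2
Terms of depth exactly 1: N_1 − N_0 = 2 − 1 = 1.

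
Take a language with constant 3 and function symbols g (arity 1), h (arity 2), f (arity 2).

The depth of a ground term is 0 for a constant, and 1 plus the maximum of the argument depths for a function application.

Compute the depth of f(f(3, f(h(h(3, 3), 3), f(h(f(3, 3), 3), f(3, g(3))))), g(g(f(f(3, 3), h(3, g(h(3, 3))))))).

depth(h(3, 3)) = 1 + max(0, 0) = 1
depth(h(h(3, 3), 3)) = 1 + max(1, 0) = 2
depth(f(3, 3)) = 1 + max(0, 0) = 1
depth(h(f(3, 3), 3)) = 1 + max(1, 0) = 2
depth(g(3)) = 1 + depth(3) = 1 + 0 = 1
depth(f(3, g(3))) = 1 + max(0, 1) = 2
depth(f(h(f(3, 3), 3), f(3, g(3)))) = 1 + max(2, 2) = 3
depth(f(h(h(3, 3), 3), f(h(f(3, 3), 3), f(3, g(3))))) = 1 + max(2, 3) = 4
depth(f(3, f(h(h(3, 3), 3), f(h(f(3, 3), 3), f(3, g(3)))))) = 1 + max(0, 4) = 5
depth(g(h(3, 3))) = 1 + depth(h(3, 3)) = 1 + 1 = 2
depth(h(3, g(h(3, 3)))) = 1 + max(0, 2) = 3
depth(f(f(3, 3), h(3, g(h(3, 3))))) = 1 + max(1, 3) = 4
depth(g(f(f(3, 3), h(3, g(h(3, 3)))))) = 1 + depth(f(f(3, 3), h(3, g(h(3, 3))))) = 1 + 4 = 5
depth(g(g(f(f(3, 3), h(3, g(h(3, 3))))))) = 1 + depth(g(f(f(3, 3), h(3, g(h(3, 3)))))) = 1 + 5 = 6
depth(f(f(3, f(h(h(3, 3), 3), f(h(f(3, 3), 3), f(3, g(3))))), g(g(f(f(3, 3), h(3, g(h(3, 3)))))))) = 1 + max(5, 6) = 7

7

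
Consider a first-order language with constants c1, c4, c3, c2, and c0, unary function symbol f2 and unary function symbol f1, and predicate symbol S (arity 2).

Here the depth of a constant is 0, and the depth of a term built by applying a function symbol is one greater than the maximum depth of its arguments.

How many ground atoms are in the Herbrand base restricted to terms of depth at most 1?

First count ground terms of depth ≤ 1.
Write N_k for the number of ground terms of depth ≤ k. A term of depth ≤ k is either a constant or a function symbol applied to arguments of depth ≤ k−1, so N_k = 5 + N_{k-1} + N_{k-1}.
N_0 = 5
N_1 = 5 + 5 + 5 = 15
So |H| = 15.
For each predicate symbol, the number of ground atoms is |H| raised to its arity; summing:
  S: 15^2 = 225
Total ground atoms: 225.

225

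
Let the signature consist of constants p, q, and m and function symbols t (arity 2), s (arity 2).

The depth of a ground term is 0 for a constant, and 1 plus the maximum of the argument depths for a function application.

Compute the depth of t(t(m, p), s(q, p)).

depth(t(m, p)) = 1 + max(0, 0) = 1
depth(s(q, p)) = 1 + max(0, 0) = 1
depth(t(t(m, p), s(q, p))) = 1 + max(1, 1) = 2

2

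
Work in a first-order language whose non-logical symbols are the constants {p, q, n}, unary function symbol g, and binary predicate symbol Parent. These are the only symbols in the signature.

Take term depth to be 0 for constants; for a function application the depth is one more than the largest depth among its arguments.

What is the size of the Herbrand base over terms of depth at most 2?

First count ground terms of depth ≤ 2.
If N_k denotes the number of depth-≤k ground terms, the 3 constants give N_0 = 3, and each function symbol of arity r contributes N_{k-1}^r new terms at level k: N_k = 3 + N_{k-1}.
N_0 = 3
N_1 = 3 + 3 = 6
N_2 = 3 + 6 = 9
Explicitly: p, q, n, g(p), g(q), g(n), g(g(p)), g(g(q)), g(g(n)).
So |H| = 9.
Ground atoms are formed by filling each argument slot of a predicate with a term from H, so an r-ary predicate gives |H|^r atoms:
  Parent: 9^2 = 81
Total ground atoms: 81.

81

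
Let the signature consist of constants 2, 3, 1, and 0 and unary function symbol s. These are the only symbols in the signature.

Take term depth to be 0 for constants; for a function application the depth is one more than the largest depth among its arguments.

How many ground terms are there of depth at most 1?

Write N_k for the number of ground terms of depth ≤ k. A term of depth ≤ k is either a constant or a function symbol applied to arguments of depth ≤ k−1, so N_k = 4 + N_{k-1}.
N_0 = 4
N_1 = 4 + 4 = 8
Explicitly: 2, 3, 1, 0, s(2), s(3), s(1), s(0).

8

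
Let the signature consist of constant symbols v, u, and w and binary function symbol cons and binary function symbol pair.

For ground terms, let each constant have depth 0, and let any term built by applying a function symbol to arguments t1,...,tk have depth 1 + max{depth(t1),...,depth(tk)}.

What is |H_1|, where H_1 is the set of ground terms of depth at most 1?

Write N_k for the number of ground terms of depth ≤ k. A term of depth ≤ k is either a constant or a function symbol applied to arguments of depth ≤ k−1, so N_k = 3 + N_{k-1}^2 + N_{k-1}^2.
N_0 = 3
N_1 = 3 + 3^2 + 3^2 = 21

21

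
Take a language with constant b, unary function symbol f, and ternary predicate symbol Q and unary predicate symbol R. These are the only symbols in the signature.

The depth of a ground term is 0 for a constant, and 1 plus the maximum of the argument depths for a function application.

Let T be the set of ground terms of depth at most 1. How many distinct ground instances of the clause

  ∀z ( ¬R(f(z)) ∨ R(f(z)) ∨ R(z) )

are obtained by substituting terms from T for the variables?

Ground terms of depth ≤ 1:
  Let N_k = |{terms of depth ≤ k}|. Then N_0 = 1 and N_k = 1 + N_{k-1} for k ≥ 1 (one summand per function symbol, arity giving the exponent).
  N_0 = 1
  N_1 = 1 + 1 = 2
  Explicitly: b, f(b).
So there are 2 ground terms available for substitution.
The body mentions the single quantified variable z; since ground terms form a free algebra, no two substitutions collapse to the same formula.
Number of ground instances = 2.

2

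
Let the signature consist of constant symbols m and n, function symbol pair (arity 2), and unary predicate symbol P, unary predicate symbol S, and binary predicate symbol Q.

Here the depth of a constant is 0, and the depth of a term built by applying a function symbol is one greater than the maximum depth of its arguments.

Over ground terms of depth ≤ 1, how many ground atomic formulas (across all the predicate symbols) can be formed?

48

First count ground terms of depth ≤ 1.
Let N_k = |{terms of depth ≤ k}|. Then N_0 = 2 and N_k = 2 + N_{k-1}^2 for k ≥ 1 (one summand per function symbol, arity giving the exponent).
N_0 = 2
N_1 = 2 + 2^2 = 6
Explicitly: m, n, pair(m, m), pair(m, n), pair(n, m), pair(n, n).
So |H| = 6.
A ground atom is a predicate applied to a tuple of terms from H, so the count is the sum over predicates of |H|^arity:
  P: 6;  S: 6;  Q: 6^2 = 36
Total ground atoms: 6 + 6 + 36 = 48.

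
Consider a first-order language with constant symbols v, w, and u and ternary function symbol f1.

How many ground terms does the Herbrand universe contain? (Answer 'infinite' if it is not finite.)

infinite

The signature has at least one function symbol (f1, arity 3) and at least one constant (v).
Iterating f1 gives infinitely many distinct ground terms: v, f1(v, v, v), f1(f1(v, v, v), f1(v, v, v), f1(v, v, v)), ...
So the Herbrand universe is infinite.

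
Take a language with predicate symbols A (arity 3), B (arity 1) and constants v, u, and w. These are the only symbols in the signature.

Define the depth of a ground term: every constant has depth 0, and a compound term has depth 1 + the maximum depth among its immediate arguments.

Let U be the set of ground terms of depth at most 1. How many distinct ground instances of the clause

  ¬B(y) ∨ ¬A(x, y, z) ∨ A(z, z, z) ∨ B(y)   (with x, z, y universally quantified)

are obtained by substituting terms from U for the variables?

Ground terms of depth ≤ 1:
  With no function symbols every ground term is a constant, so there are exactly 3 ground terms at every depth bound.
  N_0 = 3
  N_1 = 3
  Explicitly: v, u, w.
So there are 3 ground terms available for substitution.
There are 3 variables to instantiate (x, z, y), each occurring in at least one literal, so different choices give different ground instances.
Number of ground instances = 3^3 = 27.

27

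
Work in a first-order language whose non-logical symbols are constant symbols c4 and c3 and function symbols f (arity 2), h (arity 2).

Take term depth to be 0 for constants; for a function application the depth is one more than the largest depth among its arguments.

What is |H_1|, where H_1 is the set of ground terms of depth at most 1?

10

Count level by level. With function symbols f/2, h/2, the terms of depth ≤ k are the 2 constants together with each function applied to depth-≤(k−1) tuples, so N_k = 2 + N_{k-1}^2 + N_{k-1}^2.
N_0 = 2
N_1 = 2 + 2^2 + 2^2 = 10
Explicitly: c4, c3, f(c4, c4), f(c4, c3), f(c3, c4), f(c3, c3), h(c4, c4), h(c4, c3), h(c3, c4), h(c3, c3).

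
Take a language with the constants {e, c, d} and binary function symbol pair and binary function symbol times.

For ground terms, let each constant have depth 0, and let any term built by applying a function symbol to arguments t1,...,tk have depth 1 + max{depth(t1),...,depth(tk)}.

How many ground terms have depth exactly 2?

Count level by level. With function symbols pair/2, times/2, the terms of depth ≤ k are the 3 constants together with each function applied to depth-≤(k−1) tuples, so N_k = 3 + N_{k-1}^2 + N_{k-1}^2.
N_0 = 3
N_1 = 3 + 3^2 + 3^2 = 21
N_2 = 3 + 21^2 + 21^2 = 885
Terms of depth exactly 2: N_2 − N_1 = 885 − 21 = 864.

864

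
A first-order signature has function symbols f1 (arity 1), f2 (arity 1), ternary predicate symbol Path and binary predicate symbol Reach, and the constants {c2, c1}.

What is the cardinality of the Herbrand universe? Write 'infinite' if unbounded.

The signature has at least one function symbol (f1, arity 1) and at least one constant (c2).
Iterating f1 gives infinitely many distinct ground terms: c2, f1(c2), f1(f1(c2)), ...
So the Herbrand universe is infinite.

infinite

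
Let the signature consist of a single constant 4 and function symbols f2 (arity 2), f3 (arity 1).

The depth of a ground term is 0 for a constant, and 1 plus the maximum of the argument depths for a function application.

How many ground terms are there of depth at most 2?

If N_k denotes the number of depth-≤k ground terms, the 1 constant gives N_0 = 1, and each function symbol of arity r contributes N_{k-1}^r new terms at level k: N_k = 1 + N_{k-1}^2 + N_{k-1}.
N_0 = 1
N_1 = 1 + 1^2 + 1 = 3
N_2 = 1 + 3^2 + 3 = 13

13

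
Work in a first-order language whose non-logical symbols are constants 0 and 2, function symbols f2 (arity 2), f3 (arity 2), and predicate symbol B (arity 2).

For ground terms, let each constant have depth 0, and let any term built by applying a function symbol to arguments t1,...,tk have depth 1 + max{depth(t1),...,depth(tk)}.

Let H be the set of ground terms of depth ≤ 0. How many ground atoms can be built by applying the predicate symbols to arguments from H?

First count ground terms of depth ≤ 0.
Let N_k count ground terms of depth at most k. Each non-constant term of depth ≤ k is some function symbol applied to depth-≤(k−1) arguments, giving N_k = 2 + N_{k-1}^2 + N_{k-1}^2.
N_0 = 2
Explicitly: 0, 2.
So |H| = 2.
Each predicate of arity r yields |H|^r ground atoms (one per choice of an r-tuple from H):
  B: 2^2 = 4
Total ground atoms: 4.

4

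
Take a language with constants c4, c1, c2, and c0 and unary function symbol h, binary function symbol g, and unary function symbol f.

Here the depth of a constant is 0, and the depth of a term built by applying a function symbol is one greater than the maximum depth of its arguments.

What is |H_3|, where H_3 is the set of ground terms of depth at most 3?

714028

Write N_k for the number of ground terms of depth ≤ k. A term of depth ≤ k is either a constant or a function symbol applied to arguments of depth ≤ k−1, so N_k = 4 + N_{k-1} + N_{k-1}^2 + N_{k-1}.
N_0 = 4
N_1 = 4 + 4 + 4^2 + 4 = 28
N_2 = 4 + 28 + 28^2 + 28 = 844
N_3 = 4 + 844 + 844^2 + 844 = 714028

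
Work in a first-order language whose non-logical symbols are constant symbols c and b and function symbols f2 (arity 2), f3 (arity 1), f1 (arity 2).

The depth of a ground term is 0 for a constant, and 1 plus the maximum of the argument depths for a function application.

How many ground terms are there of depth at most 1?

12

Let N_k = |{terms of depth ≤ k}|. Then N_0 = 2 and N_k = 2 + N_{k-1}^2 + N_{k-1} + N_{k-1}^2 for k ≥ 1 (one summand per function symbol, arity giving the exponent).
N_0 = 2
N_1 = 2 + 2^2 + 2 + 2^2 = 12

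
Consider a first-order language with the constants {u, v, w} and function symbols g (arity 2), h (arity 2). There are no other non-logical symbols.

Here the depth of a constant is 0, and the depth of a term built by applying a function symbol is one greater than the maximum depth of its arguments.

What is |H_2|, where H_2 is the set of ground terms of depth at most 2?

885

Count level by level. With function symbols g/2, h/2, the terms of depth ≤ k are the 3 constants together with each function applied to depth-≤(k−1) tuples, so N_k = 3 + N_{k-1}^2 + N_{k-1}^2.
N_0 = 3
N_1 = 3 + 3^2 + 3^2 = 21
N_2 = 3 + 21^2 + 21^2 = 885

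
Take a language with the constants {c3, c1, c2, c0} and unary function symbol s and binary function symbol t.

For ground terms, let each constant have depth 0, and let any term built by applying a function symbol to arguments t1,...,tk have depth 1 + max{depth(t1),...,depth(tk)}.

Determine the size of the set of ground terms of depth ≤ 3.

365424

Count level by level. With function symbols s/1, t/2, the terms of depth ≤ k are the 4 constants together with each function applied to depth-≤(k−1) tuples, so N_k = 4 + N_{k-1} + N_{k-1}^2.
N_0 = 4
N_1 = 4 + 4 + 4^2 = 24
N_2 = 4 + 24 + 24^2 = 604
N_3 = 4 + 604 + 604^2 = 365424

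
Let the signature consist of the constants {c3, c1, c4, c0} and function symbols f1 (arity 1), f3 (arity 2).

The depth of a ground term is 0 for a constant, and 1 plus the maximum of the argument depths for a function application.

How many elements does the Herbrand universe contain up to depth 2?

Count level by level. With function symbols f1/1, f3/2, the terms of depth ≤ k are the 4 constants together with each function applied to depth-≤(k−1) tuples, so N_k = 4 + N_{k-1} + N_{k-1}^2.
N_0 = 4
N_1 = 4 + 4 + 4^2 = 24
N_2 = 4 + 24 + 24^2 = 604

604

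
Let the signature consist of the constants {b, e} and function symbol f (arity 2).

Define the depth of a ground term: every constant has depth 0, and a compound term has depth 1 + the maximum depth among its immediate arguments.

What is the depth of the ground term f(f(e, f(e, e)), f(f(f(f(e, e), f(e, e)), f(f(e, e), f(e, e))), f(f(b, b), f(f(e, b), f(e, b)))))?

depth(f(e, e)) = 1 + max(0, 0) = 1
depth(f(e, f(e, e))) = 1 + max(0, 1) = 2
depth(f(f(e, e), f(e, e))) = 1 + max(1, 1) = 2
depth(f(f(f(e, e), f(e, e)), f(f(e, e), f(e, e)))) = 1 + max(2, 2) = 3
depth(f(b, b)) = 1 + max(0, 0) = 1
depth(f(e, b)) = 1 + max(0, 0) = 1
depth(f(f(e, b), f(e, b))) = 1 + max(1, 1) = 2
depth(f(f(b, b), f(f(e, b), f(e, b)))) = 1 + max(1, 2) = 3
depth(f(f(f(f(e, e), f(e, e)), f(f(e, e), f(e, e))), f(f(b, b), f(f(e, b), f(e, b))))) = 1 + max(3, 3) = 4
depth(f(f(e, f(e, e)), f(f(f(f(e, e), f(e, e)), f(f(e, e), f(e, e))), f(f(b, b), f(f(e, b), f(e, b)))))) = 1 + max(2, 4) = 5

5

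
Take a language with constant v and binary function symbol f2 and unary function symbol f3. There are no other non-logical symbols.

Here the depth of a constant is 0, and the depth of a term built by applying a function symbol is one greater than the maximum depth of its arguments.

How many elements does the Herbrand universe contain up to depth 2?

13

Write N_k for the number of ground terms of depth ≤ k. A term of depth ≤ k is either a constant or a function symbol applied to arguments of depth ≤ k−1, so N_k = 1 + N_{k-1}^2 + N_{k-1}.
N_0 = 1
N_1 = 1 + 1^2 + 1 = 3
N_2 = 1 + 3^2 + 3 = 13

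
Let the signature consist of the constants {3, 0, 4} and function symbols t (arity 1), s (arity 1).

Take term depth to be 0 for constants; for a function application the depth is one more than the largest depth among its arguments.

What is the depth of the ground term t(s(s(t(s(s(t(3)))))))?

depth(t(3)) = 1 + depth(3) = 1 + 0 = 1
depth(s(t(3))) = 1 + depth(t(3)) = 1 + 1 = 2
depth(s(s(t(3)))) = 1 + depth(s(t(3))) = 1 + 2 = 3
depth(t(s(s(t(3))))) = 1 + depth(s(s(t(3)))) = 1 + 3 = 4
depth(s(t(s(s(t(3)))))) = 1 + depth(t(s(s(t(3))))) = 1 + 4 = 5
depth(s(s(t(s(s(t(3))))))) = 1 + depth(s(t(s(s(t(3)))))) = 1 + 5 = 6
depth(t(s(s(t(s(s(t(3)))))))) = 1 + depth(s(s(t(s(s(t(3))))))) = 1 + 6 = 7

7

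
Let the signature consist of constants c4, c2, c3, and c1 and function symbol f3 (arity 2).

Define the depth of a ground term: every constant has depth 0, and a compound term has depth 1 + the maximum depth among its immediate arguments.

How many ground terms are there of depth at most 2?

404

Count level by level. With function symbols f3/2, the terms of depth ≤ k are the 4 constants together with each function applied to depth-≤(k−1) tuples, so N_k = 4 + N_{k-1}^2.
N_0 = 4
N_1 = 4 + 4^2 = 20
N_2 = 4 + 20^2 = 404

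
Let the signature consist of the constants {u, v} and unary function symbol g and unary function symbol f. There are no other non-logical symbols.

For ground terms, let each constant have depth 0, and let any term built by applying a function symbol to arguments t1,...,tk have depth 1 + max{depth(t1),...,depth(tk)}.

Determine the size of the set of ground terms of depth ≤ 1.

Let N_k count ground terms of depth at most k. Each non-constant term of depth ≤ k is some function symbol applied to depth-≤(k−1) arguments, giving N_k = 2 + N_{k-1} + N_{k-1}.
N_0 = 2
N_1 = 2 + 2 + 2 = 6
Explicitly: u, v, g(u), g(v), f(u), f(v).

6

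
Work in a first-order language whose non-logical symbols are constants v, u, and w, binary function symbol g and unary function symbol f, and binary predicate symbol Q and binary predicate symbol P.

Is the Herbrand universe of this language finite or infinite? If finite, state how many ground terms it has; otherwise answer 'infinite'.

The signature has at least one function symbol (g, arity 2) and at least one constant (v).
Iterating g gives infinitely many distinct ground terms: v, g(v, v), g(g(v, v), g(v, v)), ...
So the Herbrand universe is infinite.

infinite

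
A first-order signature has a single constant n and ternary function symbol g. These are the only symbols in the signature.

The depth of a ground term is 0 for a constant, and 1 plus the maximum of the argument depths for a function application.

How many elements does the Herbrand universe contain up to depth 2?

Let N_k = |{terms of depth ≤ k}|. Then N_0 = 1 and N_k = 1 + N_{k-1}^3 for k ≥ 1 (one summand per function symbol, arity giving the exponent).
N_0 = 1
N_1 = 1 + 1^3 = 2
N_2 = 1 + 2^3 = 9
Explicitly: n, g(n, n, n), g(n, n, g(n, n, n)), g(n, g(n, n, n), n), g(n, g(n, n, n), g(n, n, n)), g(g(n, n, n), n, n), g(g(n, n, n), n, g(n, n, n)), g(g(n, n, n), g(n, n, n), n), g(g(n, n, n), g(n, n, n), g(n, n, n)).

9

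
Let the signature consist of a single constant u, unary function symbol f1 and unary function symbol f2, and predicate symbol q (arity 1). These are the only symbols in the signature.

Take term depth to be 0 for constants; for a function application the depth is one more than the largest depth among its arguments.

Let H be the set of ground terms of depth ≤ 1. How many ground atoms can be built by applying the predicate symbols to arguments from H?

First count ground terms of depth ≤ 1.
Write N_k for the number of ground terms of depth ≤ k. A term of depth ≤ k is either a constant or a function symbol applied to arguments of depth ≤ k−1, so N_k = 1 + N_{k-1} + N_{k-1}.
N_0 = 1
N_1 = 1 + 1 + 1 = 3
So |H| = 3.
Ground atoms are formed by filling each argument slot of a predicate with a term from H, so an r-ary predicate gives |H|^r atoms:
  q: 3
Total ground atoms: 3.

3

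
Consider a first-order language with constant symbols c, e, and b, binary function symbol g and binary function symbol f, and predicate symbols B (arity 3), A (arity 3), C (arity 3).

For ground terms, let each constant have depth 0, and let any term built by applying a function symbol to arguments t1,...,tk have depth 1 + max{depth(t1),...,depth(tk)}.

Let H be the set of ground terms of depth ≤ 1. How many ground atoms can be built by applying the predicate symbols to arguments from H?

First count ground terms of depth ≤ 1.
Let N_k count ground terms of depth at most k. Each non-constant term of depth ≤ k is some function symbol applied to depth-≤(k−1) arguments, giving N_k = 3 + N_{k-1}^2 + N_{k-1}^2.
N_0 = 3
N_1 = 3 + 3^2 + 3^2 = 21
So |H| = 21.
Ground atoms are formed by filling each argument slot of a predicate with a term from H, so an r-ary predicate gives |H|^r atoms:
  B: 21^3 = 9261;  A: 21^3 = 9261;  C: 21^3 = 9261
Total ground atoms: 9261 + 9261 + 9261 = 27783.

27783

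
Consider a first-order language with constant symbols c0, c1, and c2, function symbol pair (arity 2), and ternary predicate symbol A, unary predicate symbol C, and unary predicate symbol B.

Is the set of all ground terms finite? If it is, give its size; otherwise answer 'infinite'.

infinite

The signature has at least one function symbol (pair, arity 2) and at least one constant (c0).
Iterating pair gives infinitely many distinct ground terms: c0, pair(c0, c0), pair(pair(c0, c0), pair(c0, c0)), ...
So the Herbrand universe is infinite.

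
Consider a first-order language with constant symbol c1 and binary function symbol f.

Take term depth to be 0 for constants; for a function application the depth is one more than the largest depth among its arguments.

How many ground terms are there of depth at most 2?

Write N_k for the number of ground terms of depth ≤ k. A term of depth ≤ k is either a constant or a function symbol applied to arguments of depth ≤ k−1, so N_k = 1 + N_{k-1}^2.
N_0 = 1
N_1 = 1 + 1^2 = 2
N_2 = 1 + 2^2 = 5
Explicitly: c1, f(c1, c1), f(c1, f(c1, c1)), f(f(c1, c1), c1), f(f(c1, c1), f(c1, c1)).

5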